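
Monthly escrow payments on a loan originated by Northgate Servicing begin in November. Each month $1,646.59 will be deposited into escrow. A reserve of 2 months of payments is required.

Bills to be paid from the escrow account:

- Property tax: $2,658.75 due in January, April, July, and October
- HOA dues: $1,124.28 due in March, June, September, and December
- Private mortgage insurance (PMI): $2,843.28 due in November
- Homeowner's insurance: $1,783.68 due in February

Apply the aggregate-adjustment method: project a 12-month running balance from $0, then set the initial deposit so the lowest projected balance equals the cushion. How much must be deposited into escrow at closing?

$5,606.66

Cushion = 2 × $1,646.59 = $3,293.18
Trial balance (start $0, +$1,646.59 each month, − disbursements):
  Nov: +$1,646.59 − $2,843.28 → -$1,196.69
  Dec: +$1,646.59 − $1,124.28 → -$674.38
  Jan: +$1,646.59 − $2,658.75 → -$1,686.54
  Feb: +$1,646.59 − $1,783.68 → -$1,823.63
  Mar: +$1,646.59 − $1,124.28 → -$1,301.32
  Apr: +$1,646.59 − $2,658.75 → -$2,313.48
  May: +$1,646.59 → -$666.89
  Jun: +$1,646.59 − $1,124.28 → -$144.58
  Jul: +$1,646.59 − $2,658.75 → -$1,156.74
  Aug: +$1,646.59 → $489.85
  Sep: +$1,646.59 − $1,124.28 → $1,012.16
  Oct: +$1,646.59 − $2,658.75 → $0.00
Lowest trial balance = -$2,313.48 (Apr)
Initial deposit = cushion − low point = $3,293.18 − (-$2,313.48) = $5,606.66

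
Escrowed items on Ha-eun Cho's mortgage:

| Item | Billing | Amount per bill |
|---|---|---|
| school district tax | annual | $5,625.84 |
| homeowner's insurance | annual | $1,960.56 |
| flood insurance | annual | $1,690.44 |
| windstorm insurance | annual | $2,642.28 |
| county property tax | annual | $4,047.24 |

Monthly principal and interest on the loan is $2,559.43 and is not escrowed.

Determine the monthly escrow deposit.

$1,330.53

School district tax = $5,625.84 annually
Homeowner's insurance = $1,960.56 annually
Flood insurance = $1,690.44 annually
Windstorm insurance = $2,642.28 annually
County property tax = $4,047.24 annually
Annual escrow total = $5,625.84 + $1,960.56 + $1,690.44 + $2,642.28 + $4,047.24 = $15,966.36
Monthly escrow = $15,966.36 ÷ 12 = $1,330.53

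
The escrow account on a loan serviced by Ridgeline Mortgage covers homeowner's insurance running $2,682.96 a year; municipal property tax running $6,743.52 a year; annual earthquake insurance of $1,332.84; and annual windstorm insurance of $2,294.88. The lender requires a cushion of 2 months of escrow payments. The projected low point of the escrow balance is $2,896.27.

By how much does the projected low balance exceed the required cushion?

$720.57

Homeowner's insurance = $2,682.96/yr
Municipal property tax = $6,743.52/yr
Earthquake insurance = $1,332.84/yr
Windstorm insurance = $2,294.88/yr
Yearly total = $13,054.20
Monthly = $13,054.20 / 12 = $1,087.85
Required reserve = 2 × $1,087.85 = $2,175.70
Surplus = $2,896.27 − $2,175.70 = $720.57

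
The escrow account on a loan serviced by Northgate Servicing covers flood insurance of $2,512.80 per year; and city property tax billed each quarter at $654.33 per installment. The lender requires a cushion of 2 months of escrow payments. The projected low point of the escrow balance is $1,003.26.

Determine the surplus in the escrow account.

Flood insurance: $2,512.80 per year
City property tax: $654.33 × 4 = $2,617.32 per year
Total annual escrow = $2,512.80 + $2,617.32 = $5,130.12
Monthly = $5,130.12 / 12 = $427.51
Required reserve = 2 × $427.51 = $855.02
Excess over cushion: $1,003.26 − $855.02 = $148.24

$148.24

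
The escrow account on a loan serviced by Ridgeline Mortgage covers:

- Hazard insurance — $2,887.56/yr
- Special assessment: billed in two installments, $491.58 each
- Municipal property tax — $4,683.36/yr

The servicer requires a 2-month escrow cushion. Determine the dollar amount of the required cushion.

Hazard insurance = $2,887.56/yr
Special assessment = $491.58 × 2 = $983.16/yr
Municipal property tax = $4,683.36/yr
Total per year = $2,887.56 + $983.16 + $4,683.36 = $8,554.08
Base monthly escrow = $8,554.08 / 12 = $712.84
Reserve = 2 × $712.84 = $1,425.68

$1,425.68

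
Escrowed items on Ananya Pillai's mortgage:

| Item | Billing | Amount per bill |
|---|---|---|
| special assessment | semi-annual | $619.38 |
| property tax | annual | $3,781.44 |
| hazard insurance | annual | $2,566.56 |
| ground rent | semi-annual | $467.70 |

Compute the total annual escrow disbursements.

Special assessment — $619.38 × 2 = $1,238.76
Property tax — $3,781.44
Hazard insurance — $2,566.56
Ground rent — $467.70 × 2 = $935.40
Total annual escrow = $8,522.16

$8,522.16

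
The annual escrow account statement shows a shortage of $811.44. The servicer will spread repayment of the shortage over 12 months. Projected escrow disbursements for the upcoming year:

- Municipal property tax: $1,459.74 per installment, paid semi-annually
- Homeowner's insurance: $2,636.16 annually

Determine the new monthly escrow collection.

$530.59

Municipal property tax: $1,459.74 × 2 = $2,919.48 per year
Homeowner's insurance: $2,636.16 per year
Annual escrow total = $2,919.48 + $2,636.16 = $5,555.64
Per month = $5,555.64 / 12 = $462.97
Shortage spread = $811.44 ÷ 12 = $67.62/mo
New monthly escrow = $462.97 + $67.62 = $530.59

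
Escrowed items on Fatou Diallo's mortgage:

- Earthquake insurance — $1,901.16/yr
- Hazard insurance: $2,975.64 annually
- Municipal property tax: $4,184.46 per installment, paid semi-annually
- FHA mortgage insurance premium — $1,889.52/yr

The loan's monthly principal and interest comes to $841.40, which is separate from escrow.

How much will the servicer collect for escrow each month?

$1,261.27

Earthquake insurance — $1,901.16
Hazard insurance — $2,975.64
Municipal property tax — $4,184.46 × 2 = $8,368.92
FHA mortgage insurance premium — $1,889.52
Combined annual = $1,901.16 + $2,975.64 + $8,368.92 + $1,889.52 = $15,135.24
Monthly = $15,135.24 ÷ 12 = $1,261.27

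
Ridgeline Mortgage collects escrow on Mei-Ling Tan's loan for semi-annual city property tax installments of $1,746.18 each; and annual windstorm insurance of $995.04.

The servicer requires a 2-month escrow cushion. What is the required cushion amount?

$747.90

City property tax: $1,746.18 × 2 = $3,492.36/yr
Windstorm insurance: $995.04/yr
Combined annual = $3,492.36 + $995.04 = $4,487.40
Monthly escrow = $4,487.40 ÷ 12 = $373.95
Reserve = 2 × $373.95 = $747.90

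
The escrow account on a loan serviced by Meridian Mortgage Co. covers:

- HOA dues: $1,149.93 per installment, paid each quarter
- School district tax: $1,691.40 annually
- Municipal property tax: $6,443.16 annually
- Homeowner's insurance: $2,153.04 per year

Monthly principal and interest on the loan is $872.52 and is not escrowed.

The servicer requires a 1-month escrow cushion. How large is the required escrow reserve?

$1,240.61

HOA dues: $1,149.93 × 4 = $4,599.72 annually
School district tax: $1,691.40 annually
Municipal property tax: $6,443.16 annually
Homeowner's insurance: $2,153.04 annually
Annual escrow total = $14,887.32
Per month = $14,887.32 / 12 = $1,240.61
Required cushion = 1 × $1,240.61 = $1,240.61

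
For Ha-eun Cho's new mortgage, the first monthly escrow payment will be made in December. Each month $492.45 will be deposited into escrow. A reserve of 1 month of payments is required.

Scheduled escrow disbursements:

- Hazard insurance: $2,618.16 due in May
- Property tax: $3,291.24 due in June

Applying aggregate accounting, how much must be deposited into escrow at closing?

Cushion = 1 × $492.45 = $492.45
Trial balance (start $0, +$492.45 each month, − disbursements):
  Dec: +$492.45 → $492.45
  Jan: +$492.45 → $984.90
  Feb: +$492.45 → $1,477.35
  Mar: +$492.45 → $1,969.80
  Apr: +$492.45 → $2,462.25
  May: +$492.45 − $2,618.16 → $336.54
  Jun: +$492.45 − $3,291.24 → -$2,462.25
  Jul: +$492.45 → -$1,969.80
  Aug: +$492.45 → -$1,477.35
  Sep: +$492.45 → -$984.90
  Oct: +$492.45 → -$492.45
  Nov: +$492.45 → $0.00
Lowest trial balance = -$2,462.25 (Jun)
Initial deposit = cushion − low point = $492.45 − (-$2,462.25) = $2,954.70

$2,954.70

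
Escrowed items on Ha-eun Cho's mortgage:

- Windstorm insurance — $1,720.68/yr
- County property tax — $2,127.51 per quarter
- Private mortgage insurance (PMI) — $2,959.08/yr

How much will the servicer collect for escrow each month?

Windstorm insurance: $1,720.68 per year
County property tax: $2,127.51 × 4 = $8,510.04 per year
Private mortgage insurance (PMI): $2,959.08 per year
Yearly total = $1,720.68 + $8,510.04 + $2,959.08 = $13,189.80
Monthly escrow = $13,189.80 / 12 = $1,099.15

$1,099.15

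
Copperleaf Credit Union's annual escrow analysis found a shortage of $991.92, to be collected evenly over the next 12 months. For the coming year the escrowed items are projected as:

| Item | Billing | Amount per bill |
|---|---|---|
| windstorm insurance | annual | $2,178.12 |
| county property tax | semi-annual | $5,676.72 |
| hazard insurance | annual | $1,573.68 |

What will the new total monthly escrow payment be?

Windstorm insurance — $2,178.12
County property tax — $5,676.72 × 2 = $11,353.44
Hazard insurance — $1,573.68
Yearly total = $15,105.24
Per month = $15,105.24 ÷ 12 = $1,258.77
Shortage per month = $991.92 / 12 = $82.66
Adjusted monthly = $1,258.77 + $82.66 = $1,341.43

$1,341.43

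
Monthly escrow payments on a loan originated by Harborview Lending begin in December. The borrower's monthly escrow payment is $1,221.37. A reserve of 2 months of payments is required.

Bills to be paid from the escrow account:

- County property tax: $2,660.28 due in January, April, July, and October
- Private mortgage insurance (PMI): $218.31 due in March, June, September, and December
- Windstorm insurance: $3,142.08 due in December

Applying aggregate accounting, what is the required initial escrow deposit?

Cushion = 2 × $1,221.37 = $2,442.74
Trial balance (start $0, +$1,221.37 each month, − disbursements):
  Dec: +$1,221.37 − $3,360.39 → -$2,139.02
  Jan: +$1,221.37 − $2,660.28 → -$3,577.93
  Feb: +$1,221.37 → -$2,356.56
  Mar: +$1,221.37 − $218.31 → -$1,353.50
  Apr: +$1,221.37 − $2,660.28 → -$2,792.41
  May: +$1,221.37 → -$1,571.04
  Jun: +$1,221.37 − $218.31 → -$567.98
  Jul: +$1,221.37 − $2,660.28 → -$2,006.89
  Aug: +$1,221.37 → -$785.52
  Sep: +$1,221.37 − $218.31 → $217.54
  Oct: +$1,221.37 − $2,660.28 → -$1,221.37
  Nov: +$1,221.37 → $0.00
Lowest trial balance = -$3,577.93 (Jan)
Initial deposit = cushion − low point = $2,442.74 − (-$3,577.93) = $6,020.67

$6,020.67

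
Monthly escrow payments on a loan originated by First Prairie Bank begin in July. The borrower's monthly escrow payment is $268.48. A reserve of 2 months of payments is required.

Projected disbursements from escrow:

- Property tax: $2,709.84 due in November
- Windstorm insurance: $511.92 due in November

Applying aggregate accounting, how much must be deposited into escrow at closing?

$2,416.32

Cushion = 2 × $268.48 = $536.96
Trial balance (start $0, +$268.48 each month, − disbursements):
  Jul: +$268.48 → $268.48
  Aug: +$268.48 → $536.96
  Sep: +$268.48 → $805.44
  Oct: +$268.48 → $1,073.92
  Nov: +$268.48 − $3,221.76 → -$1,879.36
  Dec: +$268.48 → -$1,610.88
  Jan: +$268.48 → -$1,342.40
  Feb: +$268.48 → -$1,073.92
  Mar: +$268.48 → -$805.44
  Apr: +$268.48 → -$536.96
  May: +$268.48 → -$268.48
  Jun: +$268.48 → $0.00
Lowest trial balance = -$1,879.36 (Nov)
Initial deposit = cushion − low point = $536.96 − (-$1,879.36) = $2,416.32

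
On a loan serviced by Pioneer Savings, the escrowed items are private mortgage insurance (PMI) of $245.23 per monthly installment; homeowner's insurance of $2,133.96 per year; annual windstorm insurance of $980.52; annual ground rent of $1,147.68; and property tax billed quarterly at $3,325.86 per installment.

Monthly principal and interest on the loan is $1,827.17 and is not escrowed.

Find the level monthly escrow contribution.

$1,709.03

Private mortgage insurance (PMI) = $245.23 × 12 = $2,942.76/yr
Homeowner's insurance = $2,133.96/yr
Windstorm insurance = $980.52/yr
Ground rent = $1,147.68/yr
Property tax = $3,325.86 × 4 = $13,303.44/yr
Annual escrow total = $2,942.76 + $2,133.96 + $980.52 + $1,147.68 + $13,303.44 = $20,508.36
Monthly escrow = $20,508.36 ÷ 12 = $1,709.03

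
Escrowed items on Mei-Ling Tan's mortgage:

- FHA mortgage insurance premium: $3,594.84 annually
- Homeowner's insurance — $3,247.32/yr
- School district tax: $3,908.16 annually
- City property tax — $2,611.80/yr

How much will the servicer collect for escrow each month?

$1,113.51

FHA mortgage insurance premium — $3,594.84 per year
Homeowner's insurance — $3,247.32 per year
School district tax — $3,908.16 per year
City property tax — $2,611.80 per year
Combined annual = $3,594.84 + $3,247.32 + $3,908.16 + $2,611.80 = $13,362.12
Per month = $13,362.12 ÷ 12 = $1,113.51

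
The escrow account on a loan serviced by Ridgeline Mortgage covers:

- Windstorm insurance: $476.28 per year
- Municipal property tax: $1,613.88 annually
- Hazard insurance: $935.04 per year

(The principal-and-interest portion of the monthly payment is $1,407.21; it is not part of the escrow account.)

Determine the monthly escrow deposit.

$252.10

Windstorm insurance = $476.28 per year
Municipal property tax = $1,613.88 per year
Hazard insurance = $935.04 per year
Combined annual = $3,025.20
Base monthly escrow = $3,025.20 / 12 = $252.10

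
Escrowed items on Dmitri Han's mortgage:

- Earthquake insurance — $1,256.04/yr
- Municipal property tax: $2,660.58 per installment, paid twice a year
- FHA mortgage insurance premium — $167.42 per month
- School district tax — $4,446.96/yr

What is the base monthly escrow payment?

$1,086.10

Earthquake insurance — $1,256.04 annually
Municipal property tax — $2,660.58 × 2 = $5,321.16 annually
FHA mortgage insurance premium — $167.42 × 12 = $2,009.04 annually
School district tax — $4,446.96 annually
Annual escrow total = $1,256.04 + $5,321.16 + $2,009.04 + $4,446.96 = $13,033.20
Monthly = $13,033.20 / 12 = $1,086.10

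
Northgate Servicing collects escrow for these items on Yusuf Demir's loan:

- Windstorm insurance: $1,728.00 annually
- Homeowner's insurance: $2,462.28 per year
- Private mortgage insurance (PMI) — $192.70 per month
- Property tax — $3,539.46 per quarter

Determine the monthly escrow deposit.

Windstorm insurance = $1,728.00
Homeowner's insurance = $2,462.28
Private mortgage insurance (PMI) = $192.70 × 12 = $2,312.40
Property tax = $3,539.46 × 4 = $14,157.84
Total annual escrow = $20,660.52
Monthly escrow = $20,660.52 / 12 = $1,721.71

$1,721.71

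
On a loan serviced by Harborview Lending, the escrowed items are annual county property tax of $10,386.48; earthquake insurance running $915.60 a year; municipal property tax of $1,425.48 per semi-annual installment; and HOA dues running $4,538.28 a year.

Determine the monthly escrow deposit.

$1,557.61

County property tax — $10,386.48/yr
Earthquake insurance — $915.60/yr
Municipal property tax — $1,425.48 × 2 = $2,850.96/yr
HOA dues — $4,538.28/yr
Total annual escrow = $18,691.32
Per month = $18,691.32 / 12 = $1,557.61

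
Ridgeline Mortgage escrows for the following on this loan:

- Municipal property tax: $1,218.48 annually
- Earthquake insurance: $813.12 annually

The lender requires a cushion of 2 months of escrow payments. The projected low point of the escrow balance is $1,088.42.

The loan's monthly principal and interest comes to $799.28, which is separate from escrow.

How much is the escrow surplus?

Municipal property tax = $1,218.48 annually
Earthquake insurance = $813.12 annually
Total annual escrow = $1,218.48 + $813.12 = $2,031.60
Base monthly escrow = $2,031.60 / 12 = $169.30
Required cushion = 2 × $169.30 = $338.60
Surplus = $1,088.42 − $338.60 = $749.82

$749.82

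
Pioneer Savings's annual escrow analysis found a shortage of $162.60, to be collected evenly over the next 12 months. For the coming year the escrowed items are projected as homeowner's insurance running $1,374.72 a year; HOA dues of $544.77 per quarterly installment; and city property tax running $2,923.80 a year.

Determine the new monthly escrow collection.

$553.35

Homeowner's insurance = $1,374.72
HOA dues = $544.77 × 4 = $2,179.08
City property tax = $2,923.80
Total annual escrow = $1,374.72 + $2,179.08 + $2,923.80 = $6,477.60
Monthly = $6,477.60 ÷ 12 = $539.80
Shortage spread = $162.60 / 12 = $13.55/mo
Adjusted monthly = $539.80 + $13.55 = $553.35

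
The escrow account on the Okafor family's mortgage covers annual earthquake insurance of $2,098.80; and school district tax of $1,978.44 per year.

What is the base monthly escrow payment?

Earthquake insurance: $2,098.80 per year
School district tax: $1,978.44 per year
Total per year = $4,077.24
Monthly escrow = $4,077.24 ÷ 12 = $339.77

$339.77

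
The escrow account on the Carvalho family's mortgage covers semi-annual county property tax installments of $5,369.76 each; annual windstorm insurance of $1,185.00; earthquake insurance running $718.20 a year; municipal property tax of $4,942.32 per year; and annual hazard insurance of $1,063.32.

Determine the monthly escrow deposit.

County property tax — $5,369.76 × 2 = $10,739.52/yr
Windstorm insurance — $1,185.00/yr
Earthquake insurance — $718.20/yr
Municipal property tax — $4,942.32/yr
Hazard insurance — $1,063.32/yr
Yearly total = $18,648.36
Monthly = $18,648.36 ÷ 12 = $1,554.03

$1,554.03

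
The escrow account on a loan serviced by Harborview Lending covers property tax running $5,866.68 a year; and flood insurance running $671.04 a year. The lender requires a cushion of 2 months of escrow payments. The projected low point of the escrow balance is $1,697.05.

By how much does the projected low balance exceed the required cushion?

$607.43

Property tax — $5,866.68
Flood insurance — $671.04
Yearly total = $6,537.72
Per month = $6,537.72 / 12 = $544.81
Required cushion = 2 × $544.81 = $1,089.62
Excess over cushion: $1,697.05 − $1,089.62 = $607.43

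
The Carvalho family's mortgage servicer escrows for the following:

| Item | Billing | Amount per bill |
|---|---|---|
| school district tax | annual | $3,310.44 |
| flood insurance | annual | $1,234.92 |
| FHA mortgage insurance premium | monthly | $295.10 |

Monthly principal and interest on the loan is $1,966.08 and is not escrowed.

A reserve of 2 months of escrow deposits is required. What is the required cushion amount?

School district tax = $3,310.44 per year
Flood insurance = $1,234.92 per year
FHA mortgage insurance premium = $295.10 × 12 = $3,541.20 per year
Yearly total = $8,086.56
Base monthly escrow = $8,086.56 / 12 = $673.88
Cushion = 2 × $673.88 = $1,347.76

$1,347.76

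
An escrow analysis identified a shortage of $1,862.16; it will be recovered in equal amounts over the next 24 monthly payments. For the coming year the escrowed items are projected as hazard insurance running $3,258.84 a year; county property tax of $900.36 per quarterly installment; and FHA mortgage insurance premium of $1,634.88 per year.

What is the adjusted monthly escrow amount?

$785.52

Hazard insurance — $3,258.84/yr
County property tax — $900.36 × 4 = $3,601.44/yr
FHA mortgage insurance premium — $1,634.88/yr
Combined annual = $3,258.84 + $3,601.44 + $1,634.88 = $8,495.16
Per month = $8,495.16 / 12 = $707.93
Shortage spread = $1,862.16 / 24 = $77.59/mo
New monthly escrow = $707.93 + $77.59 = $785.52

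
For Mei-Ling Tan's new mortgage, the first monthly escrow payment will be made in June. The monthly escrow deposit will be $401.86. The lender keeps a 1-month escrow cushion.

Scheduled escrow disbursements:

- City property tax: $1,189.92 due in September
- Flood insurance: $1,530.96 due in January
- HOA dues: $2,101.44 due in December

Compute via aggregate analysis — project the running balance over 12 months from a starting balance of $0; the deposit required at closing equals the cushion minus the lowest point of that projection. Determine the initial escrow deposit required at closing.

$2,009.30

Cushion = 1 × $401.86 = $401.86
Trial balance (start $0, +$401.86 each month, − disbursements):
  Jun: +$401.86 → $401.86
  Jul: +$401.86 → $803.72
  Aug: +$401.86 → $1,205.58
  Sep: +$401.86 − $1,189.92 → $417.52
  Oct: +$401.86 → $819.38
  Nov: +$401.86 → $1,221.24
  Dec: +$401.86 − $2,101.44 → -$478.34
  Jan: +$401.86 − $1,530.96 → -$1,607.44
  Feb: +$401.86 → -$1,205.58
  Mar: +$401.86 → -$803.72
  Apr: +$401.86 → -$401.86
  May: +$401.86 → $0.00
Lowest trial balance = -$1,607.44 (Jan)
Initial deposit = cushion − low point = $401.86 − (-$1,607.44) = $2,009.30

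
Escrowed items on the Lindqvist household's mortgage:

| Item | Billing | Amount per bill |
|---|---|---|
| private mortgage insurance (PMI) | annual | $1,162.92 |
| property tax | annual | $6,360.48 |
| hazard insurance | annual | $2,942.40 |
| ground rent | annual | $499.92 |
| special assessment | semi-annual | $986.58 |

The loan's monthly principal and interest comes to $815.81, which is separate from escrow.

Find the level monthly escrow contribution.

$1,078.24

Private mortgage insurance (PMI) — $1,162.92 per year
Property tax — $6,360.48 per year
Hazard insurance — $2,942.40 per year
Ground rent — $499.92 per year
Special assessment — $986.58 × 2 = $1,973.16 per year
Total per year = $12,938.88
Monthly = $12,938.88 / 12 = $1,078.24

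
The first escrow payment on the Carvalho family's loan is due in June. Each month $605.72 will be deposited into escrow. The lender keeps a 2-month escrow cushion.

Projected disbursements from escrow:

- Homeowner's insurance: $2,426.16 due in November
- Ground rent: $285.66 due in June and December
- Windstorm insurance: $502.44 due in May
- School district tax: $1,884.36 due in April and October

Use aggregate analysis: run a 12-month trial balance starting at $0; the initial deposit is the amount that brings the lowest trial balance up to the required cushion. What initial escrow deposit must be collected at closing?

Cushion = 2 × $605.72 = $1,211.44
Trial balance (start $0, +$605.72 each month, − disbursements):
  Jun: +$605.72 − $285.66 → $320.06
  Jul: +$605.72 → $925.78
  Aug: +$605.72 → $1,531.50
  Sep: +$605.72 → $2,137.22
  Oct: +$605.72 − $1,884.36 → $858.58
  Nov: +$605.72 − $2,426.16 → -$961.86
  Dec: +$605.72 − $285.66 → -$641.80
  Jan: +$605.72 → -$36.08
  Feb: +$605.72 → $569.64
  Mar: +$605.72 → $1,175.36
  Apr: +$605.72 − $1,884.36 → -$103.28
  May: +$605.72 − $502.44 → $0.00
Lowest trial balance = -$961.86 (Nov)
Initial deposit = cushion − low point = $1,211.44 − (-$961.86) = $2,173.30

$2,173.30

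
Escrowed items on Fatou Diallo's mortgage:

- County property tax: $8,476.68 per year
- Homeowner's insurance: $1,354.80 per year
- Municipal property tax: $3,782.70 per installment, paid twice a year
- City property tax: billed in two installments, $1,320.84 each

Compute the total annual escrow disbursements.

County property tax = $8,476.68
Homeowner's insurance = $1,354.80
Municipal property tax = $3,782.70 × 2 = $7,565.40
City property tax = $1,320.84 × 2 = $2,641.68
Combined annual = $20,038.56

$20,038.56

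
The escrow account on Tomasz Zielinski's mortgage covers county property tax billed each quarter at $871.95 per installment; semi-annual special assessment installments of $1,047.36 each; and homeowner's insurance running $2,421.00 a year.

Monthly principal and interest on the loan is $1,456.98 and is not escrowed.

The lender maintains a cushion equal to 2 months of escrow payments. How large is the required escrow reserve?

$1,333.92

County property tax — $871.95 × 4 = $3,487.80 per year
Special assessment — $1,047.36 × 2 = $2,094.72 per year
Homeowner's insurance — $2,421.00 per year
Combined annual = $3,487.80 + $2,094.72 + $2,421.00 = $8,003.52
Per month = $8,003.52 / 12 = $666.96
Cushion = 2 × $666.96 = $1,333.92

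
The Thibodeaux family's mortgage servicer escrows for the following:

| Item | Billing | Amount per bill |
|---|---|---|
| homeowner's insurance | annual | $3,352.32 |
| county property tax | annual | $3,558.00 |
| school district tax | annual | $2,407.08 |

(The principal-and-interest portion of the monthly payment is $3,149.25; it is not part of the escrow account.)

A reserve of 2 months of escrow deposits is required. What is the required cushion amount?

$1,552.90

Homeowner's insurance — $3,352.32 per year
County property tax — $3,558.00 per year
School district tax — $2,407.08 per year
Yearly total = $9,317.40
Monthly escrow = $9,317.40 ÷ 12 = $776.45
Reserve = 2 × $776.45 = $1,552.90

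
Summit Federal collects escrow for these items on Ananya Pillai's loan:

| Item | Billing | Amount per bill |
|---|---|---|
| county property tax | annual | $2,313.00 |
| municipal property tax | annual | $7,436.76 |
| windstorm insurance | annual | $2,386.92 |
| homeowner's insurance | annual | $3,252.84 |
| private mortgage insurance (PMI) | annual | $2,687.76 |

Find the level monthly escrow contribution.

$1,506.44

County property tax: $2,313.00 annually
Municipal property tax: $7,436.76 annually
Windstorm insurance: $2,386.92 annually
Homeowner's insurance: $3,252.84 annually
Private mortgage insurance (PMI): $2,687.76 annually
Annual escrow total = $2,313.00 + $7,436.76 + $2,386.92 + $3,252.84 + $2,687.76 = $18,077.28
Monthly = $18,077.28 ÷ 12 = $1,506.44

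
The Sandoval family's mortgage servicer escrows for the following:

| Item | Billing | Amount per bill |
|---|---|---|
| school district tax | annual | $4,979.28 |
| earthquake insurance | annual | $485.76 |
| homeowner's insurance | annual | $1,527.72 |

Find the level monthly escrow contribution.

School district tax = $4,979.28 annually
Earthquake insurance = $485.76 annually
Homeowner's insurance = $1,527.72 annually
Yearly total = $6,992.76
Monthly = $6,992.76 / 12 = $582.73

$582.73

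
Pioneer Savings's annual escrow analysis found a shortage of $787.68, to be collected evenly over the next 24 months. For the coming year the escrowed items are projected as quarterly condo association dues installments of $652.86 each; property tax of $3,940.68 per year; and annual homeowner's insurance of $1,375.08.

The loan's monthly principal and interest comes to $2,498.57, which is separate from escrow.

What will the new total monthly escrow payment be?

$693.42

Condo association dues = $652.86 × 4 = $2,611.44
Property tax = $3,940.68
Homeowner's insurance = $1,375.08
Combined annual = $2,611.44 + $3,940.68 + $1,375.08 = $7,927.20
Base monthly escrow = $7,927.20 ÷ 12 = $660.60
Monthly shortage recovery: $787.68 / 24 = $32.82
Adjusted monthly = $660.60 + $32.82 = $693.42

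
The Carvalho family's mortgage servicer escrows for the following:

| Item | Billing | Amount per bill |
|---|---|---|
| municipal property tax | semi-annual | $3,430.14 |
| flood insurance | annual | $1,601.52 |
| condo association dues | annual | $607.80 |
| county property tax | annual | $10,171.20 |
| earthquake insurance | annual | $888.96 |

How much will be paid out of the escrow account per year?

$20,129.76

Municipal property tax: $3,430.14 × 2 = $6,860.28/yr
Flood insurance: $1,601.52/yr
Condo association dues: $607.80/yr
County property tax: $10,171.20/yr
Earthquake insurance: $888.96/yr
Combined annual = $6,860.28 + $1,601.52 + $607.80 + $10,171.20 + $888.96 = $20,129.76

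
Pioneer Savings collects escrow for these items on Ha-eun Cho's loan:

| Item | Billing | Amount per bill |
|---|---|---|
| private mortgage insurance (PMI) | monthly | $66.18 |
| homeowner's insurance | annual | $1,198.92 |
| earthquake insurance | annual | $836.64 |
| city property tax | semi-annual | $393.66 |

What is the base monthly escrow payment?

Private mortgage insurance (PMI) — $66.18 × 12 = $794.16 annually
Homeowner's insurance — $1,198.92 annually
Earthquake insurance — $836.64 annually
City property tax — $393.66 × 2 = $787.32 annually
Yearly total = $794.16 + $1,198.92 + $836.64 + $787.32 = $3,617.04
Base monthly escrow = $3,617.04 ÷ 12 = $301.42

$301.42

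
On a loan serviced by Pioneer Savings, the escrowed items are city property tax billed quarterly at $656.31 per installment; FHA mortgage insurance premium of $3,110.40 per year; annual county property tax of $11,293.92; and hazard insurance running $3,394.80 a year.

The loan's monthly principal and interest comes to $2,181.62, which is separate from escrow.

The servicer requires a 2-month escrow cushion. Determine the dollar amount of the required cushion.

$3,404.06

City property tax: $656.31 × 4 = $2,625.24 per year
FHA mortgage insurance premium: $3,110.40 per year
County property tax: $11,293.92 per year
Hazard insurance: $3,394.80 per year
Total per year = $2,625.24 + $3,110.40 + $11,293.92 + $3,394.80 = $20,424.36
Base monthly escrow = $20,424.36 ÷ 12 = $1,702.03
Reserve = 2 × $1,702.03 = $3,404.06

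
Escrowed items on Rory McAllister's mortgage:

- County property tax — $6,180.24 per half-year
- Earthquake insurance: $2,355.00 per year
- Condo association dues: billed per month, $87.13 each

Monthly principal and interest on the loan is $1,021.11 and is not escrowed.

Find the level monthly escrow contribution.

$1,313.42

County property tax = $6,180.24 × 2 = $12,360.48/yr
Earthquake insurance = $2,355.00/yr
Condo association dues = $87.13 × 12 = $1,045.56/yr
Total per year = $12,360.48 + $2,355.00 + $1,045.56 = $15,761.04
Monthly escrow = $15,761.04 ÷ 12 = $1,313.42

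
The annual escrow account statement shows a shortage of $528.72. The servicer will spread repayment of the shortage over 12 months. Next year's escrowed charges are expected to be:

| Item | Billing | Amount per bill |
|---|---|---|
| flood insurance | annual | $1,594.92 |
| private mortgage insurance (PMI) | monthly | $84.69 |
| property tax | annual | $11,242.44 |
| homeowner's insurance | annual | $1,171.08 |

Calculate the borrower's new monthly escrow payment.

$1,296.12

Flood insurance = $1,594.92
Private mortgage insurance (PMI) = $84.69 × 12 = $1,016.28
Property tax = $11,242.44
Homeowner's insurance = $1,171.08
Annual escrow total = $15,024.72
Monthly = $15,024.72 / 12 = $1,252.06
Shortage spread = $528.72 ÷ 12 = $44.06/mo
Adjusted monthly = $1,252.06 + $44.06 = $1,296.12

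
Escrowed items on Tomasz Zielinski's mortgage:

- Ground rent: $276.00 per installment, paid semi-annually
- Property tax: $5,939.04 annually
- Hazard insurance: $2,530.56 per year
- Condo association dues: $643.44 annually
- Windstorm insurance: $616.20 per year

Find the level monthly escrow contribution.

$856.77

Ground rent = $276.00 × 2 = $552.00 per year
Property tax = $5,939.04 per year
Hazard insurance = $2,530.56 per year
Condo association dues = $643.44 per year
Windstorm insurance = $616.20 per year
Yearly total = $552.00 + $5,939.04 + $2,530.56 + $643.44 + $616.20 = $10,281.24
Monthly = $10,281.24 ÷ 12 = $856.77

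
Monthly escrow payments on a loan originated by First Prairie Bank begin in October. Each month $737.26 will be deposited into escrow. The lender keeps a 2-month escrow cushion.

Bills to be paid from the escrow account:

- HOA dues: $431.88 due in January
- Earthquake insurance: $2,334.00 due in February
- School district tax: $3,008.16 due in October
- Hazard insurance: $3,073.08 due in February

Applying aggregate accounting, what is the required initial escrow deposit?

$6,635.34

Cushion = 2 × $737.26 = $1,474.52
Trial balance (start $0, +$737.26 each month, − disbursements):
  Oct: +$737.26 − $3,008.16 → -$2,270.90
  Nov: +$737.26 → -$1,533.64
  Dec: +$737.26 → -$796.38
  Jan: +$737.26 − $431.88 → -$491.00
  Feb: +$737.26 − $5,407.08 → -$5,160.82
  Mar: +$737.26 → -$4,423.56
  Apr: +$737.26 → -$3,686.30
  May: +$737.26 → -$2,949.04
  Jun: +$737.26 → -$2,211.78
  Jul: +$737.26 → -$1,474.52
  Aug: +$737.26 → -$737.26
  Sep: +$737.26 → $0.00
Lowest trial balance = -$5,160.82 (Feb)
Initial deposit = cushion − low point = $1,474.52 − (-$5,160.82) = $6,635.34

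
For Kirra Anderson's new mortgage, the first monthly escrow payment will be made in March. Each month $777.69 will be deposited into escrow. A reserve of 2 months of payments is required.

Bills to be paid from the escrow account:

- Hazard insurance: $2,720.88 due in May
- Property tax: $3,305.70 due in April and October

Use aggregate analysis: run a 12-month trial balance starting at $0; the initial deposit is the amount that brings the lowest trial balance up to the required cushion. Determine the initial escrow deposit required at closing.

Cushion = 2 × $777.69 = $1,555.38
Trial balance (start $0, +$777.69 each month, − disbursements):
  Mar: +$777.69 → $777.69
  Apr: +$777.69 − $3,305.70 → -$1,750.32
  May: +$777.69 − $2,720.88 → -$3,693.51
  Jun: +$777.69 → -$2,915.82
  Jul: +$777.69 → -$2,138.13
  Aug: +$777.69 → -$1,360.44
  Sep: +$777.69 → -$582.75
  Oct: +$777.69 − $3,305.70 → -$3,110.76
  Nov: +$777.69 → -$2,333.07
  Dec: +$777.69 → -$1,555.38
  Jan: +$777.69 → -$777.69
  Feb: +$777.69 → $0.00
Lowest trial balance = -$3,693.51 (May)
Initial deposit = cushion − low point = $1,555.38 − (-$3,693.51) = $5,248.89

$5,248.89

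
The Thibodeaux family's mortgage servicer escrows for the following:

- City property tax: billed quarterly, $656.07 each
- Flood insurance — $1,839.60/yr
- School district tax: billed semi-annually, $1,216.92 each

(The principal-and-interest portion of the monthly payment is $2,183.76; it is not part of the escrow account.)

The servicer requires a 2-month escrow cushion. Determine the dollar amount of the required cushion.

City property tax = $656.07 × 4 = $2,624.28
Flood insurance = $1,839.60
School district tax = $1,216.92 × 2 = $2,433.84
Yearly total = $6,897.72
Per month = $6,897.72 ÷ 12 = $574.81
Reserve = 2 × $574.81 = $1,149.62

$1,149.62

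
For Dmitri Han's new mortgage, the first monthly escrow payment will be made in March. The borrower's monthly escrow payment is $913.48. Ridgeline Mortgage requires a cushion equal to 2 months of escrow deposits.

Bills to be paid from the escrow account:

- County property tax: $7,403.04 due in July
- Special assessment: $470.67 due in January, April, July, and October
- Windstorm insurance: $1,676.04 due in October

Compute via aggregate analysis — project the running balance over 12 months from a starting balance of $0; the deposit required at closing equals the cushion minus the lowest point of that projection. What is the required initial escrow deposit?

$5,603.94

Cushion = 2 × $913.48 = $1,826.96
Trial balance (start $0, +$913.48 each month, − disbursements):
  Mar: +$913.48 → $913.48
  Apr: +$913.48 − $470.67 → $1,356.29
  May: +$913.48 → $2,269.77
  Jun: +$913.48 → $3,183.25
  Jul: +$913.48 − $7,873.71 → -$3,776.98
  Aug: +$913.48 → -$2,863.50
  Sep: +$913.48 → -$1,950.02
  Oct: +$913.48 − $2,146.71 → -$3,183.25
  Nov: +$913.48 → -$2,269.77
  Dec: +$913.48 → -$1,356.29
  Jan: +$913.48 − $470.67 → -$913.48
  Feb: +$913.48 → $0.00
Lowest trial balance = -$3,776.98 (Jul)
Initial deposit = cushion − low point = $1,826.96 − (-$3,776.98) = $5,603.94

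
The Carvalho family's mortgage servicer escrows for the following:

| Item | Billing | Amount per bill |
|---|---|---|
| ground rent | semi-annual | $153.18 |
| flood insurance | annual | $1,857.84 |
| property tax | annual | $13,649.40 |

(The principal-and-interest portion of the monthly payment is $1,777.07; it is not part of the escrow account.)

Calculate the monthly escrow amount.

Ground rent — $153.18 × 2 = $306.36 per year
Flood insurance — $1,857.84 per year
Property tax — $13,649.40 per year
Yearly total = $306.36 + $1,857.84 + $13,649.40 = $15,813.60
Per month = $15,813.60 ÷ 12 = $1,317.80

$1,317.80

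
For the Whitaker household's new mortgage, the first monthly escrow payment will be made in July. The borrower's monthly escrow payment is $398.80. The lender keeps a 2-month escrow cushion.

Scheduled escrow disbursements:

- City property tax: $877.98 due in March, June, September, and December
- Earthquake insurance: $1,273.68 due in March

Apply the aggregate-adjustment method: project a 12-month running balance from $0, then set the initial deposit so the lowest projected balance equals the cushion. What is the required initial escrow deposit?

$1,116.02

Cushion = 2 × $398.80 = $797.60
Trial balance (start $0, +$398.80 each month, − disbursements):
  Jul: +$398.80 → $398.80
  Aug: +$398.80 → $797.60
  Sep: +$398.80 − $877.98 → $318.42
  Oct: +$398.80 → $717.22
  Nov: +$398.80 → $1,116.02
  Dec: +$398.80 − $877.98 → $636.84
  Jan: +$398.80 → $1,035.64
  Feb: +$398.80 → $1,434.44
  Mar: +$398.80 − $2,151.66 → -$318.42
  Apr: +$398.80 → $80.38
  May: +$398.80 → $479.18
  Jun: +$398.80 − $877.98 → $0.00
Lowest trial balance = -$318.42 (Mar)
Initial deposit = cushion − low point = $797.60 − (-$318.42) = $1,116.02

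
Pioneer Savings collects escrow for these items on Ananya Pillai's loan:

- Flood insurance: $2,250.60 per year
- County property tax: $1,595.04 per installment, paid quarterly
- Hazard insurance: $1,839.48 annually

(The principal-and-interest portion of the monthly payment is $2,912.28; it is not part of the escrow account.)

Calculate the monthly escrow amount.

Flood insurance = $2,250.60 annually
County property tax = $1,595.04 × 4 = $6,380.16 annually
Hazard insurance = $1,839.48 annually
Yearly total = $2,250.60 + $6,380.16 + $1,839.48 = $10,470.24
Base monthly escrow = $10,470.24 ÷ 12 = $872.52

$872.52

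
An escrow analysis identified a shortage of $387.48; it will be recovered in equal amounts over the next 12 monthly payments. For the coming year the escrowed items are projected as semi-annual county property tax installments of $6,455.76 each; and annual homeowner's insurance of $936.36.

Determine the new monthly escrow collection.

$1,186.28

County property tax = $6,455.76 × 2 = $12,911.52 per year
Homeowner's insurance = $936.36 per year
Total annual escrow = $12,911.52 + $936.36 = $13,847.88
Base monthly escrow = $13,847.88 ÷ 12 = $1,153.99
Monthly shortage recovery: $387.48 ÷ 12 = $32.29
Adjusted monthly = $1,153.99 + $32.29 = $1,186.28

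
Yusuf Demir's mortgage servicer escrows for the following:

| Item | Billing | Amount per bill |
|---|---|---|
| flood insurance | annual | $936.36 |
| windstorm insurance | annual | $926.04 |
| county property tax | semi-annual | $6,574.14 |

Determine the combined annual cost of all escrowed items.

Flood insurance — $936.36/yr
Windstorm insurance — $926.04/yr
County property tax — $6,574.14 × 2 = $13,148.28/yr
Total per year = $15,010.68

$15,010.68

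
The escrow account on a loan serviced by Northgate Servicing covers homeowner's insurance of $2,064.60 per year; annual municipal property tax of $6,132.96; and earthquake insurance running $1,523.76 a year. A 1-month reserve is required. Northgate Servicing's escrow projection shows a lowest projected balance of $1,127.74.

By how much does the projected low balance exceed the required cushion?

Homeowner's insurance — $2,064.60 annually
Municipal property tax — $6,132.96 annually
Earthquake insurance — $1,523.76 annually
Total annual escrow = $2,064.60 + $6,132.96 + $1,523.76 = $9,721.32
Monthly = $9,721.32 ÷ 12 = $810.11
Required reserve = 1 × $810.11 = $810.11
Excess over cushion: $1,127.74 − $810.11 = $317.63

$317.63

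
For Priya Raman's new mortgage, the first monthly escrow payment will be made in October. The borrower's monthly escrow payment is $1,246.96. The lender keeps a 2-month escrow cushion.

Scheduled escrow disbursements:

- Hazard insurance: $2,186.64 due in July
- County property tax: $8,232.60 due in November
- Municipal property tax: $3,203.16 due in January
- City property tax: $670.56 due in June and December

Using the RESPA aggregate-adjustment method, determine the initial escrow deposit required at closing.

Cushion = 2 × $1,246.96 = $2,493.92
Trial balance (start $0, +$1,246.96 each month, − disbursements):
  Oct: +$1,246.96 → $1,246.96
  Nov: +$1,246.96 − $8,232.60 → -$5,738.68
  Dec: +$1,246.96 − $670.56 → -$5,162.28
  Jan: +$1,246.96 − $3,203.16 → -$7,118.48
  Feb: +$1,246.96 → -$5,871.52
  Mar: +$1,246.96 → -$4,624.56
  Apr: +$1,246.96 → -$3,377.60
  May: +$1,246.96 → -$2,130.64
  Jun: +$1,246.96 − $670.56 → -$1,554.24
  Jul: +$1,246.96 − $2,186.64 → -$2,493.92
  Aug: +$1,246.96 → -$1,246.96
  Sep: +$1,246.96 → $0.00
Lowest trial balance = -$7,118.48 (Jan)
Initial deposit = cushion − low point = $2,493.92 − (-$7,118.48) = $9,612.40

$9,612.40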